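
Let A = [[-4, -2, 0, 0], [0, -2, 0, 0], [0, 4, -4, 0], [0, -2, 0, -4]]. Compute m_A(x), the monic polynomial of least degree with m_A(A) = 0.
m_A(x) = (x + 2)(x + 4)

The characteristic polynomial factors as (x + 2)(x + 4)^3. The minimal polynomial is ∏(x - λ)^{k_λ} where k_λ is the size of the largest Jordan block at λ.

For λ = -4: rank(A + 4I) = 1, and the largest Jordan block has size 1 (the smallest k with rank((A + 4I)^k) = rank((A + 4I)^(k+1))).
For λ = -2: rank(A + 2I) = 3, and the largest Jordan block has size 1 (the smallest k with rank((A + 2I)^k) = rank((A + 2I)^(k+1))).

So m_A(x) = (x + 2)(x + 4).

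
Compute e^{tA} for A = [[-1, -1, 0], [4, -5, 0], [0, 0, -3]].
e^{tA} = [[(2*t + 1)*e^{-3*t}, -t*e^{-3*t}, 0], [4*t*e^{-3*t}, (1 - 2*t)*e^{-3*t}, 0], [0, 0, e^{-3*t}]]

A has Jordan form J = [[-3, 1, 0], [0, -3, 0], [0, 0, -3]] with A = PJP^{-1}, so e^{tA} = P e^{tJ} P^{-1}.

For a Jordan block J_k(λ), e^{tJ_k(λ)} = e^{λt} · (I + tN + t^2 N^2/2! + ... + t^{k-1} N^{k-1}/(k-1)!) where N is the nilpotent superdiagonal part.

Assembling the blocks and conjugating back gives the entries of e^{tA} as shown above.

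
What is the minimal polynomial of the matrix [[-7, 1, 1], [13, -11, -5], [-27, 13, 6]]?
m_A(x) = (x + 4)^3

The characteristic polynomial factors as (x + 4)^3. The minimal polynomial is ∏(x - λ)^{k_λ} where k_λ is the size of the largest Jordan block at λ.

For λ = -4: rank(A + 4I) = 2, and the largest Jordan block has size 3 (the smallest k with rank((A + 4I)^k) = rank((A + 4I)^(k+1))).

So m_A(x) = (x + 4)^3.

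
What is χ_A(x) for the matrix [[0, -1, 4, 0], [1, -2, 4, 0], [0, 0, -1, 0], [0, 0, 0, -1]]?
χ_A(x) = (x + 1)^4

xI - A = [[x, 1, -4, 0], [-1, x + 2, -4, 0], [0, 0, x + 1, 0], [0, 0, 0, x + 1]].

Expanding det(xI - A) along the first row:
det(xI - A) = + (x)·det([[x + 2, -4, 0], [0, x + 1, 0], [0, 0, x + 1]]) - (1)·det([[-1, -4, 0], [0, x + 1, 0], [0, 0, x + 1]]) + (-4)·det([[-1, x + 2, 0], [0, 0, 0], [0, 0, x + 1]]) - (0)·det([[-1, x + 2, -4], [0, 0, x + 1], [0, 0, 0]]).

Evaluating gives χ_A(x) = x^4 + 4x^3 + 6x^2 + 4x + 1 = (x + 1)^4.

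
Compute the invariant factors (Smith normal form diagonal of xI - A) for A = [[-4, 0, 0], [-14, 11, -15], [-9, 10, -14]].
(x - 1)(x + 4)^2

The Jordan structure of A has elementary divisors (x + 4)^2, (x - 1). Arranging the block sizes at each eigenvalue in decreasing order and taking row products gives the invariant factors.

Invariant factors (smallest first, each dividing the next): (x - 1)(x + 4)^2.

Check: the last factor (x - 1)(x + 4)^2 is the minimal polynomial, and the product (x - 1)(x + 4)^2 is the characteristic polynomial.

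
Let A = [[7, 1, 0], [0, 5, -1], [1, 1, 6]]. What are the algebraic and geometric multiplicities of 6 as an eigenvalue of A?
algebraic multiplicity 3, geometric multiplicity 1

The characteristic polynomial is (x - 6)^3, so the factor x - 6 appears with exponent 3: the algebraic multiplicity is 3.

rank(A - 6I) = 2, so the eigenspace has dimension 3 - 2 = 1: the geometric multiplicity is 1.

Since 1 < 3, A is not diagonalizable.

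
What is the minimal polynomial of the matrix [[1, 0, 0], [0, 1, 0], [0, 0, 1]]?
The characteristic polynomial factors as (x - 1)^3. The minimal polynomial is ∏(x - λ)^{k_λ} where k_λ is the size of the largest Jordan block at λ.

For λ = 1: rank(A - I) = 0, and the largest Jordan block has size 1 (the smallest k with rank((A - I)^k) = rank((A - I)^(k+1))).

So m_A(x) = x - 1.

m_A(x) = x - 1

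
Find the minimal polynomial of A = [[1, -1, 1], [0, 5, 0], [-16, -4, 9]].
m_A(x) = (x - 5)^2

The characteristic polynomial factors as (x - 5)^3. The minimal polynomial is ∏(x - λ)^{k_λ} where k_λ is the size of the largest Jordan block at λ.

For λ = 5: rank(A - 5I) = 1, and the largest Jordan block has size 2 (the smallest k with rank((A - 5I)^k) = rank((A - 5I)^(k+1))).

So m_A(x) = (x - 5)^2.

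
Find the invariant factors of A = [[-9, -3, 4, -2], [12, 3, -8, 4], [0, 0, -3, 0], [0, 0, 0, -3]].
The Jordan structure of A has elementary divisors (x + 3)^2, (x + 3), (x + 3). Arranging the block sizes at each eigenvalue in decreasing order and taking row products gives the invariant factors.

Invariant factors (smallest first, each dividing the next): x + 3, x + 3, (x + 3)^2.

Check: the last factor (x + 3)^2 is the minimal polynomial, and the product (x + 3)^4 is the characteristic polynomial.

x + 3, x + 3, (x + 3)^2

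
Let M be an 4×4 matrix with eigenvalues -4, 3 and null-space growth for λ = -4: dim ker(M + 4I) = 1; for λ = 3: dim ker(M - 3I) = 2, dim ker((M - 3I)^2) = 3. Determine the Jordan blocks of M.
λ = -4: successive nullity increments [1] count blocks of size ≥ k; block sizes are [1].
λ = 3: successive nullity increments [2, 1] count blocks of size ≥ k; block sizes are [2, 1].

Jordan blocks: (-4, 1), (3, 2), (3, 1)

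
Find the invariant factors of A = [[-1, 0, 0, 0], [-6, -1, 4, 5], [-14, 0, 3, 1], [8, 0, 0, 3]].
x + 1, (x - 3)^2(x + 1)

The Jordan structure of A has elementary divisors (x + 1), (x + 1), (x - 3)^2. Arranging the block sizes at each eigenvalue in decreasing order and taking row products gives the invariant factors.

Invariant factors (smallest first, each dividing the next): x + 1, (x - 3)^2(x + 1).

Check: the last factor (x - 3)^2(x + 1) is the minimal polynomial, and the product (x - 3)^2(x + 1)^2 is the characteristic polynomial.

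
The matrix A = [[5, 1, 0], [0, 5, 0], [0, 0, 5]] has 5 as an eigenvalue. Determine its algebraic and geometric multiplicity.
algebraic multiplicity 3, geometric multiplicity 2

The characteristic polynomial is (x - 5)^3, so the factor x - 5 appears with exponent 3: the algebraic multiplicity is 3.

rank(A - 5I) = 1, so the eigenspace has dimension 3 - 1 = 2: the geometric multiplicity is 2.

Since 2 < 3, A is not diagonalizable.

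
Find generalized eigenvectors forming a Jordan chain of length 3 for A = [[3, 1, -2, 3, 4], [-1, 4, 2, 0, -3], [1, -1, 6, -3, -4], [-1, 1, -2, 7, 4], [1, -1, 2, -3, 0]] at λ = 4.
We seek v_1 ∈ ker((A - 4I)^3) \ ker((A - 4I)^2), then set v_{i+1} = (A - 4I) v_i.

One such chain is v_1 = [[0, 0, 2, 0, 1]]^T, v_2 = [[0, 1, 0, 0, 0]]^T, v_3 = [[1, 0, -1, 1, -1]]^T. Check: (A - 4I) v_3 = [[0, 0, 0, 0, 0]]^T = 0.

v_1 = [[0, 0, 2, 0, 1]]^T, v_2 = [[0, 1, 0, 0, 0]]^T, v_3 = [[1, 0, -1, 1, -1]]^T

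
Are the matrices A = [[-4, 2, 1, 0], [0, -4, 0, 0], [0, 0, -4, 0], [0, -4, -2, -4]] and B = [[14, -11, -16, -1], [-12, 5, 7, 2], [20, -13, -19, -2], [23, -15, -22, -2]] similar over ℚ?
trace(A) = -16 but trace(B) = -2. The trace is a similarity invariant, so A and B are not similar.

No.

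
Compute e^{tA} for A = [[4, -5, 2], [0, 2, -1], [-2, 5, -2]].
A has Jordan form J = [[1, 1, 0], [0, 1, 0], [0, 0, 2]] with A = PJP^{-1}, so e^{tA} = P e^{tJ} P^{-1}.

For a Jordan block J_k(λ), e^{tJ_k(λ)} = e^{λt} · (I + tN + t^2 N^2/2! + ... + t^{k-1} N^{k-1}/(k-1)!) where N is the nilpotent superdiagonal part.

Assembling the blocks and conjugating back gives the entries of e^{tA} as shown above.

e^{tA} = [[(-2*t + 5*e^{t} - 4)*e^{t}, 5*(t - 2*e^{t} + 2)*e^{t}, (-3*t + 5*e^{t} - 5)*e^{t}], [2*(-t + e^{t} - 1)*e^{t}, (5*t - 4*e^{t} + 5)*e^{t}, (-3*t + 2*e^{t} - 2)*e^{t}], [-2*t*e^{t}, 5*t*e^{t}, (1 - 3*t)*e^{t}]]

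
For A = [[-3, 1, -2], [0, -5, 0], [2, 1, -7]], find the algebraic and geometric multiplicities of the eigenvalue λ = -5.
The characteristic polynomial is (x + 5)^3, so the factor x + 5 appears with exponent 3: the algebraic multiplicity is 3.

rank(A + 5I) = 1, so the eigenspace has dimension 3 - 1 = 2: the geometric multiplicity is 2.

Since 2 < 3, A is not diagonalizable.

algebraic multiplicity 3, geometric multiplicity 2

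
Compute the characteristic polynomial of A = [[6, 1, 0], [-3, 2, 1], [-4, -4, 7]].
xI - A = [[x - 6, -1, 0], [3, x - 2, -1], [4, 4, x - 7]].

Expanding det(xI - A) along the first row:
det(xI - A) = + (x - 6)·det([[x - 2, -1], [4, x - 7]]) - (-1)·det([[3, -1], [4, x - 7]]) + (0)·det([[3, x - 2], [4, 4]]).

Evaluating gives χ_A(x) = x^3 - 15x^2 + 75x - 125 = (x - 5)^3.

χ_A(x) = (x - 5)^3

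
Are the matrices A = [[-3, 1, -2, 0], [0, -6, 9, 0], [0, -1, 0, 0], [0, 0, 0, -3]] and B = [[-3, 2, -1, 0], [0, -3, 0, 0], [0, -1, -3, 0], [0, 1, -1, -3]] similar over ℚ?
Two matrices over a field are similar if and only if they have the same invariant factors.

Both A and B have characteristic polynomial (x + 3)^4 and minimal polynomial (x + 3)^3. Computing further, both have invariant factors x + 3, (x + 3)^3. Hence A and B are similar.

Yes.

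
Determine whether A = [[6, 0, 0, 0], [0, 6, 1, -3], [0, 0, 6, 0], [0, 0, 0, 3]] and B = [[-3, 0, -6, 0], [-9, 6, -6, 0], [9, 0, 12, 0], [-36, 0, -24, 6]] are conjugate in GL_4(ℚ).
No.

Both have characteristic polynomial (x - 6)^3(x - 3), but the minimal polynomial of A is (x - 6)^2(x - 3) while the minimal polynomial of B is (x - 6)(x - 3). The minimal polynomial is a similarity invariant, so A and B are not similar.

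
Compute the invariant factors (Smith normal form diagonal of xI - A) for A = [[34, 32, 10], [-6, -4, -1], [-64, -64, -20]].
The Jordan structure of A has elementary divisors (x - 2), (x - 4)^2. Arranging the block sizes at each eigenvalue in decreasing order and taking row products gives the invariant factors.

Invariant factors (smallest first, each dividing the next): (x - 4)^2(x - 2).

Check: the last factor (x - 4)^2(x - 2) is the minimal polynomial, and the product (x - 4)^2(x - 2) is the characteristic polynomial.

(x - 4)^2(x - 2)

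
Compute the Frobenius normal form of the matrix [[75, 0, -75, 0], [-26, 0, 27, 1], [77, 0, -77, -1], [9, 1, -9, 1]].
The invariant factors of A (the non-unit diagonal entries of the Smith normal form of xI - A over ℚ[x]) are (x - 3)(x + 5)(x^2 - x + 5), each dividing the next. The characteristic polynomial is their product, (x - 3)(x + 5)(x^2 - x + 5).

The rational canonical form is the block-diagonal matrix of companion matrices C(f_i):
R = [[0, 0, 0, 75], [1, 0, 0, -25], [0, 1, 0, 12], [0, 0, 1, -1]].

Note the characteristic polynomial does not split into linear factors over ℚ, so A has no Jordan form over ℚ; the rational canonical form exists over any field.

R = [[0, 0, 0, 75], [1, 0, 0, -25], [0, 1, 0, 12], [0, 0, 1, -1]]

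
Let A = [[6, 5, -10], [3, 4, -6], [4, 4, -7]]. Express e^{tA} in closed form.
e^{tA} = [[(5*t + 1)*e^{t}, 5*t*e^{t}, -10*t*e^{t}], [3*t*e^{t}, (3*t + 1)*e^{t}, -6*t*e^{t}], [4*t*e^{t}, 4*t*e^{t}, (1 - 8*t)*e^{t}]]

A has Jordan form J = [[1, 1, 0], [0, 1, 0], [0, 0, 1]] with A = PJP^{-1}, so e^{tA} = P e^{tJ} P^{-1}.

For a Jordan block J_k(λ), e^{tJ_k(λ)} = e^{λt} · (I + tN + t^2 N^2/2! + ... + t^{k-1} N^{k-1}/(k-1)!) where N is the nilpotent superdiagonal part.

Assembling the blocks and conjugating back gives the entries of e^{tA} as shown above.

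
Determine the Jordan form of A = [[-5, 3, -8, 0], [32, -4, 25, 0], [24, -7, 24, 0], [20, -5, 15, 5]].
The characteristic polynomial is det(xI - A) = (x - 5)^4, so the eigenvalues are 5 (algebraic multiplicity 4).

For λ = 5: rank(A - 5I) = 2, rank((A - 5I)^2) = 1, rank((A - 5I)^3) = 0. The eigenspace has dimension 4 - 2 = 2, so there are 2 Jordan blocks; the rank sequence gives block sizes [3, 1].

Assembling the blocks gives the Jordan form J above.

J = [[5, 1, 0, 0], [0, 5, 1, 0], [0, 0, 5, 0], [0, 0, 0, 5]]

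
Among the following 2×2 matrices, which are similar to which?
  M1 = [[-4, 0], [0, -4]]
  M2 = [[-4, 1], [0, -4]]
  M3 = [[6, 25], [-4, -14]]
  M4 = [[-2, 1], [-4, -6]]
2 classes: {M1}, {M2, M3, M4}

Characteristic polynomials: χ_{M1} = (x + 4)^2, χ_{M2} = (x + 4)^2, χ_{M3} = (x + 4)^2, χ_{M4} = (x + 4)^2.

{M1}: invariant factors x + 4, x + 4.

{M2, M3, M4}: invariant factors (x + 4)^2.

Matrices are similar if and only if their invariant-factor lists agree; the partition into similarity classes is {M1}, {M2, M3, M4}.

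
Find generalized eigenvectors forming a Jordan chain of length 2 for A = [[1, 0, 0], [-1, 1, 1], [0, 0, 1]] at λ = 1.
v_1 = [[-1, 1, 0]]^T, v_2 = [[0, 1, 0]]^T

We seek v_1 ∈ ker((A - I)^2) \ ker(A - I), then set v_{i+1} = (A - I) v_i.

One such chain is v_1 = [[-1, 1, 0]]^T, v_2 = [[0, 1, 0]]^T. Check: (A - I) v_2 = [[0, 0, 0]]^T = 0.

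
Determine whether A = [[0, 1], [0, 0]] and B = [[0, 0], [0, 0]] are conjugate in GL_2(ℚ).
No.

Both have characteristic polynomial x^2, but the minimal polynomial of A is x^2 while the minimal polynomial of B is x. The minimal polynomial is a similarity invariant, so A and B are not similar.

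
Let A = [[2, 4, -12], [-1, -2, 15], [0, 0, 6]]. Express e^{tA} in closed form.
A has Jordan form J = [[0, 1, 0], [0, 0, 0], [0, 0, 6]] with A = PJP^{-1}, so e^{tA} = P e^{tJ} P^{-1}.

For a Jordan block J_k(λ), e^{tJ_k(λ)} = e^{λt} · (I + tN + t^2 N^2/2! + ... + t^{k-1} N^{k-1}/(k-1)!) where N is the nilpotent superdiagonal part.

Assembling the blocks and conjugating back gives the entries of e^{tA} as shown above.

e^{tA} = [[2*t + 1, 4*t, -6*t - e^{6*t} + 1], [-t, 1 - 2*t, 3*t + 2*e^{6*t} - 2], [0, 0, e^{6*t}]]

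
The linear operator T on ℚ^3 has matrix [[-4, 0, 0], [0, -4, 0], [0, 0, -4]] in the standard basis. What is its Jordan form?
The characteristic polynomial is det(xI - A) = (x + 4)^3, so the eigenvalues are -4 (algebraic multiplicity 3).

For λ = -4: rank(A + 4I) = 0. The eigenspace has dimension 3 - 0 = 3, so there are 3 Jordan blocks; the rank sequence gives block sizes [1, 1, 1].

Assembling the blocks gives the Jordan form J above.

J = [[-4, 0, 0], [0, -4, 0], [0, 0, -4]]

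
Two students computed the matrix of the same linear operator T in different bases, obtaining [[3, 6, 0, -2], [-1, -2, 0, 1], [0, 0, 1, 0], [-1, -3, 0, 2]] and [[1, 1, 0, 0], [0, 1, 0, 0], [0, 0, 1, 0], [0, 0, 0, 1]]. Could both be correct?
Yes.

Two matrices over a field are similar if and only if they have the same invariant factors.

Both A and B have characteristic polynomial (x - 1)^4 and minimal polynomial (x - 1)^2. Computing further, both have invariant factors x - 1, x - 1, (x - 1)^2. Hence A and B are similar.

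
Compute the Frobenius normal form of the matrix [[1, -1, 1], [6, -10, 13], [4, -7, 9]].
R = [[0, 0, 1], [1, 0, -2], [0, 1, 0]]

The invariant factors of A (the non-unit diagonal entries of the Smith normal form of xI - A over ℚ[x]) are x^3 + 2x - 1, each dividing the next. The characteristic polynomial is their product, x^3 + 2x - 1.

The rational canonical form is the block-diagonal matrix of companion matrices C(f_i):
R = [[0, 0, 1], [1, 0, -2], [0, 1, 0]].

Note the characteristic polynomial does not split into linear factors over ℚ, so A has no Jordan form over ℚ; the rational canonical form exists over any field.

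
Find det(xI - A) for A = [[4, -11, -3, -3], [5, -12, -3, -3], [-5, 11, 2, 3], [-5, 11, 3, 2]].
χ_A(x) = (x + 1)^4

xI - A = [[x - 4, 11, 3, 3], [-5, x + 12, 3, 3], [5, -11, x - 2, -3], [5, -11, -3, x - 2]].

Expanding det(xI - A) along the first row:
det(xI - A) = + (x - 4)·det([[x + 12, 3, 3], [-11, x - 2, -3], [-11, -3, x - 2]]) - (11)·det([[-5, 3, 3], [5, x - 2, -3], [5, -3, x - 2]]) + (3)·det([[-5, x + 12, 3], [5, -11, -3], [5, -11, x - 2]]) - (3)·det([[-5, x + 12, 3], [5, -11, x - 2], [5, -11, -3]]).

Evaluating gives χ_A(x) = x^4 + 4x^3 + 6x^2 + 4x + 1 = (x + 1)^4.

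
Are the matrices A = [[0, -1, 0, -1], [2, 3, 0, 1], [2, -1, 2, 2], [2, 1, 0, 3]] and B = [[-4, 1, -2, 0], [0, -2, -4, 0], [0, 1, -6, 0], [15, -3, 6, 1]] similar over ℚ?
trace(A) = 8 but trace(B) = -11. The trace is a similarity invariant, so A and B are not similar.

No.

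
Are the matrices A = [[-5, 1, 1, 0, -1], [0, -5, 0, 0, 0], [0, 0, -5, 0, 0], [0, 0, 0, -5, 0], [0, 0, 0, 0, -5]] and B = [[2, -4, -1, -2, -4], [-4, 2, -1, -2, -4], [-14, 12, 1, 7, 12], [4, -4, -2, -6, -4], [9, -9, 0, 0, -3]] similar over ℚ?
No.

trace(A) = -25 but trace(B) = -4. The trace is a similarity invariant, so A and B are not similar.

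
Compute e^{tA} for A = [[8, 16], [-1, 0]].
A has Jordan form J = [[4, 1], [0, 4]] with A = PJP^{-1}, so e^{tA} = P e^{tJ} P^{-1}.

For a Jordan block J_k(λ), e^{tJ_k(λ)} = e^{λt} · (I + tN + t^2 N^2/2! + ... + t^{k-1} N^{k-1}/(k-1)!) where N is the nilpotent superdiagonal part.

Assembling the blocks and conjugating back gives the entries of e^{tA} as shown above.

e^{tA} = [[(4*t + 1)*e^{4*t}, 16*t*e^{4*t}], [-t*e^{4*t}, (1 - 4*t)*e^{4*t}]]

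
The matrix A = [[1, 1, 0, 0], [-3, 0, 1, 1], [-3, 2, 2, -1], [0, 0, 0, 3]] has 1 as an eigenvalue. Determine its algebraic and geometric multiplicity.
The characteristic polynomial is (x - 3)(x - 1)^3, so the factor x - 1 appears with exponent 3: the algebraic multiplicity is 3.

rank(A - I) = 3, so the eigenspace has dimension 4 - 3 = 1: the geometric multiplicity is 1.

Since 1 < 3, A is not diagonalizable.

algebraic multiplicity 3, geometric multiplicity 1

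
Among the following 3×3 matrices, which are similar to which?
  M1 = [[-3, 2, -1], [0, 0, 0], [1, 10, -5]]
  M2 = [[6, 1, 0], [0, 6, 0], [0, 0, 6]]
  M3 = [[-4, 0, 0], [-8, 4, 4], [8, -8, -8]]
Characteristic polynomials: χ_{M1} = x(x + 4)^2, χ_{M2} = (x - 6)^3, χ_{M3} = x(x + 4)^2.

{M1}: invariant factors x(x + 4)^2.

{M2}: invariant factors x - 6, (x - 6)^2.

{M3}: invariant factors x + 4, x(x + 4).

Matrices are similar if and only if their invariant-factor lists agree; the partition into similarity classes is {M1}, {M2}, {M3}.

3 classes: {M1}, {M2}, {M3}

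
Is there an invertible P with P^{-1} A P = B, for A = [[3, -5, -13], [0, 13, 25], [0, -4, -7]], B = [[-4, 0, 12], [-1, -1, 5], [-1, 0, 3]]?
No.

trace(A) = 9 but trace(B) = -2. The trace is a similarity invariant, so A and B are not similar.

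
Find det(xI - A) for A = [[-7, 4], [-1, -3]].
xI - A = [[x + 7, -4], [1, x + 3]].

Expanding det(xI - A) along the first row:
det(xI - A) = + (x + 7)·det([[x + 3]]) - (-4)·det([[1]]).

Evaluating gives χ_A(x) = x^2 + 10x + 25 = (x + 5)^2.

χ_A(x) = (x + 5)^2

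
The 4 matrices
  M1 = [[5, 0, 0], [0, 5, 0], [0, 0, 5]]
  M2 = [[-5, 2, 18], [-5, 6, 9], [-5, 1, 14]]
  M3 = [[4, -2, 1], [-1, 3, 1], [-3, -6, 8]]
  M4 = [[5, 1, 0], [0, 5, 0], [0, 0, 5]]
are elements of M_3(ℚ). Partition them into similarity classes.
Characteristic polynomials: χ_{M1} = (x - 5)^3, χ_{M2} = (x - 5)^3, χ_{M3} = (x - 5)^3, χ_{M4} = (x - 5)^3.

{M1}: invariant factors x - 5, x - 5, x - 5.

{M2, M3, M4}: invariant factors x - 5, (x - 5)^2.

Matrices are similar if and only if their invariant-factor lists agree; the partition into similarity classes is {M1}, {M2, M3, M4}.

2 classes: {M1}, {M2, M3, M4}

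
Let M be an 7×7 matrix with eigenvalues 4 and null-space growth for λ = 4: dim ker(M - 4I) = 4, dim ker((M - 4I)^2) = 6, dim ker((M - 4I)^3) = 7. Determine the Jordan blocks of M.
λ = 4: successive nullity increments [4, 2, 1] count blocks of size ≥ k; block sizes are [3, 2, 1, 1].

Jordan blocks: (4, 3), (4, 2), (4, 1), (4, 1)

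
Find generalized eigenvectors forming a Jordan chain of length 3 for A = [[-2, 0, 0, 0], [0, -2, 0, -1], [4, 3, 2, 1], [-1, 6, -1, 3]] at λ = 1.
We seek v_1 ∈ ker((A - I)^3) \ ker((A - I)^2), then set v_{i+1} = (A - I) v_i.

One such chain is v_1 = [[0, 0, 0, 1]]^T, v_2 = [[0, -1, 1, 2]]^T, v_3 = [[0, 1, 0, -3]]^T. Check: (A - I) v_3 = [[0, 0, 0, 0]]^T = 0.

v_1 = [[0, 0, 0, 1]]^T, v_2 = [[0, -1, 1, 2]]^T, v_3 = [[0, 1, 0, -3]]^T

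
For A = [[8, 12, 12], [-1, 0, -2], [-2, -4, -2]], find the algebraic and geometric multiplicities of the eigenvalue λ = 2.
The characteristic polynomial is (x - 2)^3, so the factor x - 2 appears with exponent 3: the algebraic multiplicity is 3.

rank(A - 2I) = 1, so the eigenspace has dimension 3 - 1 = 2: the geometric multiplicity is 2.

Since 2 < 3, A is not diagonalizable.

algebraic multiplicity 3, geometric multiplicity 2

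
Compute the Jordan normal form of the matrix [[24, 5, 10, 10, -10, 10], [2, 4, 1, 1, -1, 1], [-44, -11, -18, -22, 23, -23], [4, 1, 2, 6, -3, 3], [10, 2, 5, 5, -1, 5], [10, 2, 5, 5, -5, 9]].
J = [[4, 1, 0, 0, 0, 0], [0, 4, 1, 0, 0, 0], [0, 0, 4, 0, 0, 0], [0, 0, 0, 4, 1, 0], [0, 0, 0, 0, 4, 0], [0, 0, 0, 0, 0, 4]]

The characteristic polynomial is det(xI - A) = (x - 4)^6, so the eigenvalues are 4 (algebraic multiplicity 6).

For λ = 4: rank(A - 4I) = 3, rank((A - 4I)^2) = 1, rank((A - 4I)^3) = 0. The eigenspace has dimension 6 - 3 = 3, so there are 3 Jordan blocks; the rank sequence gives block sizes [3, 2, 1].

Assembling the blocks gives the Jordan form J above.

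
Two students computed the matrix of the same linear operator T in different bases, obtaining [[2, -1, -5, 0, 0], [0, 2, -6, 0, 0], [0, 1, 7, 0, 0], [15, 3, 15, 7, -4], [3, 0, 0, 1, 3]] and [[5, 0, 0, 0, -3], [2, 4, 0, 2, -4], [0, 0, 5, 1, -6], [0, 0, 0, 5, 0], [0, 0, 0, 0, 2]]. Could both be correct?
Two matrices over a field are similar if and only if they have the same invariant factors.

Both A and B have characteristic polynomial (x - 5)^3(x - 4)(x - 2) and minimal polynomial (x - 5)^2(x - 4)(x - 2). Computing further, both have invariant factors x - 5, (x - 5)^2(x - 4)(x - 2). Hence A and B are similar.

Yes.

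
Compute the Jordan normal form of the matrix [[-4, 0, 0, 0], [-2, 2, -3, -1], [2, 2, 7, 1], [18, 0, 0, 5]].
J = [[-4, 0, 0, 0], [0, 4, 0, 0], [0, 0, 5, 1], [0, 0, 0, 5]]

The characteristic polynomial is det(xI - A) = (x - 5)^2(x - 4)(x + 4), so the eigenvalues are -4 (algebraic multiplicity 1), 4 (algebraic multiplicity 1), 5 (algebraic multiplicity 2).

For λ = -4: algebraic multiplicity 1 gives one 1×1 block.

For λ = 4: algebraic multiplicity 1 gives one 1×1 block.

For λ = 5: rank(A - 5I) = 3, rank((A - 5I)^2) = 2. The eigenspace has dimension 4 - 3 = 1, so there is 1 Jordan block; the rank sequence gives block sizes [2].

Assembling the blocks gives the Jordan form J above.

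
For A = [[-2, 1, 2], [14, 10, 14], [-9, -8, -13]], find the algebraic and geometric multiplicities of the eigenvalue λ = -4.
algebraic multiplicity 2, geometric multiplicity 1

The characteristic polynomial is (x - 3)(x + 4)^2, so the factor x + 4 appears with exponent 2: the algebraic multiplicity is 2.

rank(A + 4I) = 2, so the eigenspace has dimension 3 - 2 = 1: the geometric multiplicity is 1.

Since 1 < 2, A is not diagonalizable.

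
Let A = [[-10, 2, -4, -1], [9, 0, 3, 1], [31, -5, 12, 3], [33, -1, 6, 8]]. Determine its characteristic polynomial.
χ_A(x) = (x - 4)^2(x - 1)^2

xI - A = [[x + 10, -2, 4, 1], [-9, x, -3, -1], [-31, 5, x - 12, -3], [-33, 1, -6, x - 8]].

Expanding det(xI - A) along the first row:
det(xI - A) = + (x + 10)·det([[x, -3, -1], [5, x - 12, -3], [1, -6, x - 8]]) - (-2)·det([[-9, -3, -1], [-31, x - 12, -3], [-33, -6, x - 8]]) + (4)·det([[-9, x, -1], [-31, 5, -3], [-33, 1, x - 8]]) - (1)·det([[-9, x, -3], [-31, 5, x - 12], [-33, 1, -6]]).

Evaluating gives χ_A(x) = x^4 - 10x^3 + 33x^2 - 40x + 16 = (x - 4)^2(x - 1)^2.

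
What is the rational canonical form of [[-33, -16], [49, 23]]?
R = [[0, -25], [1, -10]]

The invariant factors of A (the non-unit diagonal entries of the Smith normal form of xI - A over ℚ[x]) are (x + 5)^2, each dividing the next. The characteristic polynomial is their product, (x + 5)^2.

The rational canonical form is the block-diagonal matrix of companion matrices C(f_i):
R = [[0, -25], [1, -10]].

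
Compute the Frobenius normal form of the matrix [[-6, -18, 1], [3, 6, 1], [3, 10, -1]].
The invariant factors of A (the non-unit diagonal entries of the Smith normal form of xI - A over ℚ[x]) are x(x^2 + x + 5), each dividing the next. The characteristic polynomial is their product, x(x^2 + x + 5).

The rational canonical form is the block-diagonal matrix of companion matrices C(f_i):
R = [[0, 0, 0], [1, 0, -5], [0, 1, -1]].

Note the characteristic polynomial does not split into linear factors over ℚ, so A has no Jordan form over ℚ; the rational canonical form exists over any field.

R = [[0, 0, 0], [1, 0, -5], [0, 1, -1]]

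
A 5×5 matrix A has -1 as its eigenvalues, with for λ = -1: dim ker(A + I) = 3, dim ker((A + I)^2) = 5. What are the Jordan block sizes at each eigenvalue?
λ = -1: successive nullity increments [3, 2] count blocks of size ≥ k; block sizes are [2, 2, 1].

Jordan blocks: (-1, 2), (-1, 2), (-1, 1)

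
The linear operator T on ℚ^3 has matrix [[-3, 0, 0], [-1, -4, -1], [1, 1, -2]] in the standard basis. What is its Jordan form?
J = [[-3, 1, 0], [0, -3, 0], [0, 0, -3]]

The characteristic polynomial is det(xI - A) = (x + 3)^3, so the eigenvalues are -3 (algebraic multiplicity 3).

For λ = -3: rank(A + 3I) = 1, rank((A + 3I)^2) = 0. The eigenspace has dimension 3 - 1 = 2, so there are 2 Jordan blocks; the rank sequence gives block sizes [2, 1].

Assembling the blocks gives the Jordan form J above.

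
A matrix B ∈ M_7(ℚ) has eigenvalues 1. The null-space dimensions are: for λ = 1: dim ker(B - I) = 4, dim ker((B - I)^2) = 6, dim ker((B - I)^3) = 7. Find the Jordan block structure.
Jordan blocks: (1, 3), (1, 2), (1, 1), (1, 1)

λ = 1: successive nullity increments [4, 2, 1] count blocks of size ≥ k; block sizes are [3, 2, 1, 1].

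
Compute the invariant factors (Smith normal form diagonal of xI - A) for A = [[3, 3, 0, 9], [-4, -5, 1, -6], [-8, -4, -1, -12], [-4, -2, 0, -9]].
x + 3, (x + 3)^3

The Jordan structure of A has elementary divisors (x + 3)^3, (x + 3). Arranging the block sizes at each eigenvalue in decreasing order and taking row products gives the invariant factors.

Invariant factors (smallest first, each dividing the next): x + 3, (x + 3)^3.

Check: the last factor (x + 3)^3 is the minimal polynomial, and the product (x + 3)^4 is the characteristic polynomial.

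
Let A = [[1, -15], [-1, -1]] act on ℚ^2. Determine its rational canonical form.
R = [[0, 16], [1, 0]]

The invariant factors of A (the non-unit diagonal entries of the Smith normal form of xI - A over ℚ[x]) are (x - 4)(x + 4), each dividing the next. The characteristic polynomial is their product, (x - 4)(x + 4).

The rational canonical form is the block-diagonal matrix of companion matrices C(f_i):
R = [[0, 16], [1, 0]].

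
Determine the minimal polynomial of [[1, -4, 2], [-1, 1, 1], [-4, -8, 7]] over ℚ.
m_A(x) = (x - 3)^2

The characteristic polynomial factors as (x - 3)^3. The minimal polynomial is ∏(x - λ)^{k_λ} where k_λ is the size of the largest Jordan block at λ.

For λ = 3: rank(A - 3I) = 1, and the largest Jordan block has size 2 (the smallest k with rank((A - 3I)^k) = rank((A - 3I)^(k+1))).

So m_A(x) = (x - 3)^2.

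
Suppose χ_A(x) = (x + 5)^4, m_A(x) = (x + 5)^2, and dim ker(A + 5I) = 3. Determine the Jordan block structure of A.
λ = -5: algebraic multiplicity 4 (exponent in χ_A), largest block size 2 (exponent in m_A), 3 blocks (geometric multiplicity). These force block sizes [2, 1, 1].

Jordan blocks: (-5, 2), (-5, 1), (-5, 1)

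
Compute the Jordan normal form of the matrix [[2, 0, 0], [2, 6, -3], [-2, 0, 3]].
J = [[2, 0, 0], [0, 3, 0], [0, 0, 6]]

The characteristic polynomial is det(xI - A) = (x - 6)(x - 3)(x - 2), so the eigenvalues are 2 (algebraic multiplicity 1), 3 (algebraic multiplicity 1), 6 (algebraic multiplicity 1).

For λ = 2: algebraic multiplicity 1 gives one 1×1 block.

For λ = 3: algebraic multiplicity 1 gives one 1×1 block.

For λ = 6: algebraic multiplicity 1 gives one 1×1 block.

Assembling the blocks gives the Jordan form J above.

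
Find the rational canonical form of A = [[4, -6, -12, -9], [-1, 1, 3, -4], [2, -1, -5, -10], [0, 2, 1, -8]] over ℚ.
R = [[0, 0, 0, -5], [1, 0, 0, -16], [0, 1, 0, -18], [0, 0, 1, -8]]

The invariant factors of A (the non-unit diagonal entries of the Smith normal form of xI - A over ℚ[x]) are (x + 1)^3(x + 5), each dividing the next. The characteristic polynomial is their product, (x + 1)^3(x + 5).

The rational canonical form is the block-diagonal matrix of companion matrices C(f_i):
R = [[0, 0, 0, -5], [1, 0, 0, -16], [0, 1, 0, -18], [0, 0, 1, -8]].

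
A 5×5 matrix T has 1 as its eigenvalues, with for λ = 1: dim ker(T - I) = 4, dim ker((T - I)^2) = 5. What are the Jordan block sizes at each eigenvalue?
λ = 1: successive nullity increments [4, 1] count blocks of size ≥ k; block sizes are [2, 1, 1, 1].

Jordan blocks: (1, 2), (1, 1), (1, 1), (1, 1)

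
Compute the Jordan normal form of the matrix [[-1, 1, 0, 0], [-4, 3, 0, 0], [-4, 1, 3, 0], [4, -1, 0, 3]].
J = [[1, 1, 0, 0], [0, 1, 0, 0], [0, 0, 3, 0], [0, 0, 0, 3]]

The characteristic polynomial is det(xI - A) = (x - 3)^2(x - 1)^2, so the eigenvalues are 1 (algebraic multiplicity 2), 3 (algebraic multiplicity 2).

For λ = 1: rank(A - I) = 3, rank((A - I)^2) = 2. The eigenspace has dimension 4 - 3 = 1, so there is 1 Jordan block; the rank sequence gives block sizes [2].

For λ = 3: rank(A - 3I) = 2. The eigenspace has dimension 4 - 2 = 2, so there are 2 Jordan blocks; the rank sequence gives block sizes [1, 1].

Assembling the blocks gives the Jordan form J above.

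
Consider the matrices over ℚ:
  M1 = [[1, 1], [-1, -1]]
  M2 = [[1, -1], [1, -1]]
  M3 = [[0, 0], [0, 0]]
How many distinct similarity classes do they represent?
Characteristic polynomials: χ_{M1} = x^2, χ_{M2} = x^2, χ_{M3} = x^2.

{M1, M2}: invariant factors x^2.

{M3}: invariant factors x, x.

Matrices are similar if and only if their invariant-factor lists agree; the partition into similarity classes is {M1, M2}, {M3}.

2 classes: {M1, M2}, {M3}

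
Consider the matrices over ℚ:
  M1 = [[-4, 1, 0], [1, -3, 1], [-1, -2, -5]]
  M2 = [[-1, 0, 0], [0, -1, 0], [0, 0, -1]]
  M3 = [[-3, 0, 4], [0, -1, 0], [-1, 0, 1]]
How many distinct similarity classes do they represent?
3 classes: {M1}, {M2}, {M3}

Characteristic polynomials: χ_{M1} = (x + 4)^3, χ_{M2} = (x + 1)^3, χ_{M3} = (x + 1)^3.

{M1}: invariant factors (x + 4)^3.

{M2}: invariant factors x + 1, x + 1, x + 1.

{M3}: invariant factors x + 1, (x + 1)^2.

Matrices are similar if and only if their invariant-factor lists agree; the partition into similarity classes is {M1}, {M2}, {M3}.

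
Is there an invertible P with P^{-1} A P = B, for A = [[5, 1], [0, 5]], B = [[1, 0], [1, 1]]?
No.

trace(A) = 10 but trace(B) = 2. The trace is a similarity invariant, so A and B are not similar.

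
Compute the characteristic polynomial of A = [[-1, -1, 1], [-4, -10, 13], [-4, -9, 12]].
xI - A = [[x + 1, 1, -1], [4, x + 10, -13], [4, 9, x - 12]].

Expanding det(xI - A) along the first row:
det(xI - A) = + (x + 1)·det([[x + 10, -13], [9, x - 12]]) - (1)·det([[4, -13], [4, x - 12]]) + (-1)·det([[4, x + 10], [4, 9]]).

Evaluating gives χ_A(x) = x^3 - x^2 - 5x - 3 = (x - 3)(x + 1)^2.

χ_A(x) = (x - 3)(x + 1)^2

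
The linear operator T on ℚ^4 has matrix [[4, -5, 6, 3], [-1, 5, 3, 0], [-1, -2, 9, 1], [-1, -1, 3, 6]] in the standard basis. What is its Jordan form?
J = [[6, 1, 0, 0], [0, 6, 0, 0], [0, 0, 6, 1], [0, 0, 0, 6]]

The characteristic polynomial is det(xI - A) = (x - 6)^4, so the eigenvalues are 6 (algebraic multiplicity 4).

For λ = 6: rank(A - 6I) = 2, rank((A - 6I)^2) = 0. The eigenspace has dimension 4 - 2 = 2, so there are 2 Jordan blocks; the rank sequence gives block sizes [2, 2].

Assembling the blocks gives the Jordan form J above.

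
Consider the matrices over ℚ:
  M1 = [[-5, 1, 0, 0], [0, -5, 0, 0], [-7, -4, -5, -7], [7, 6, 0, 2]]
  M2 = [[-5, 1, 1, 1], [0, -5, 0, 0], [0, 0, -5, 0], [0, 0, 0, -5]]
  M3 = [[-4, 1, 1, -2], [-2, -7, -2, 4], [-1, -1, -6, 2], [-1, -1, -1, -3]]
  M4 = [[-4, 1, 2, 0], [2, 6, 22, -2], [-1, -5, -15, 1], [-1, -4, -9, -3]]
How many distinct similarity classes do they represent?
3 classes: {M1}, {M2, M3}, {M4}

Characteristic polynomials: χ_{M1} = (x - 2)(x + 5)^3, χ_{M2} = (x + 5)^4, χ_{M3} = (x + 5)^4, χ_{M4} = (x + 4)^4.

{M1}: invariant factors x + 5, (x - 2)(x + 5)^2.

{M2, M3}: invariant factors x + 5, x + 5, (x + 5)^2.

{M4}: invariant factors (x + 4)^2, (x + 4)^2.

Matrices are similar if and only if their invariant-factor lists agree; the partition into similarity classes is {M1}, {M2, M3}, {M4}.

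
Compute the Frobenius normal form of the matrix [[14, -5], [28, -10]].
The invariant factors of A (the non-unit diagonal entries of the Smith normal form of xI - A over ℚ[x]) are x(x - 4), each dividing the next. The characteristic polynomial is their product, x(x - 4).

The rational canonical form is the block-diagonal matrix of companion matrices C(f_i):
R = [[0, 0], [1, 4]].

R = [[0, 0], [1, 4]]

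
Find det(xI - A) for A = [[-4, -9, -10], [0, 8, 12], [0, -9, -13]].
xI - A = [[x + 4, 9, 10], [0, x - 8, -12], [0, 9, x + 13]].

Expanding det(xI - A) along the first row:
det(xI - A) = + (x + 4)·det([[x - 8, -12], [9, x + 13]]) - (9)·det([[0, -12], [0, x + 13]]) + (10)·det([[0, x - 8], [0, 9]]).

Evaluating gives χ_A(x) = x^3 + 9x^2 + 24x + 16 = (x + 1)(x + 4)^2.

χ_A(x) = (x + 1)(x + 4)^2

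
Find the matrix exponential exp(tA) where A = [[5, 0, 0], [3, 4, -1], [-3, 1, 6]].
e^{tA} = [[e^{5*t}, 0, 0], [3*t*e^{5*t}, (1 - t)*e^{5*t}, -t*e^{5*t}], [-3*t*e^{5*t}, t*e^{5*t}, (t + 1)*e^{5*t}]]

A has Jordan form J = [[5, 1, 0], [0, 5, 0], [0, 0, 5]] with A = PJP^{-1}, so e^{tA} = P e^{tJ} P^{-1}.

For a Jordan block J_k(λ), e^{tJ_k(λ)} = e^{λt} · (I + tN + t^2 N^2/2! + ... + t^{k-1} N^{k-1}/(k-1)!) where N is the nilpotent superdiagonal part.

Assembling the blocks and conjugating back gives the entries of e^{tA} as shown above.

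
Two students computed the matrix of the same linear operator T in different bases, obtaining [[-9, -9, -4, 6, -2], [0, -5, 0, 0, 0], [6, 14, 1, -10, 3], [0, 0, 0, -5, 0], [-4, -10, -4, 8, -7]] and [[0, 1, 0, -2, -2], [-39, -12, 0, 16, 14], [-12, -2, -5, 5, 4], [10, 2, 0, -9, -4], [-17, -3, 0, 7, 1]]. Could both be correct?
Yes.

Two matrices over a field are similar if and only if they have the same invariant factors.

Both A and B have characteristic polynomial (x + 5)^5 and minimal polynomial (x + 5)^2. Computing further, both have invariant factors x + 5, (x + 5)^2, (x + 5)^2. Hence A and B are similar.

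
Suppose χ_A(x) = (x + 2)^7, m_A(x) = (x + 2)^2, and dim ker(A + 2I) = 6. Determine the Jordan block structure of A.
λ = -2: algebraic multiplicity 7 (exponent in χ_A), largest block size 2 (exponent in m_A), 6 blocks (geometric multiplicity). These force block sizes [2, 1, 1, 1, 1, 1].

Jordan blocks: (-2, 2), (-2, 1), (-2, 1), (-2, 1), (-2, 1), (-2, 1)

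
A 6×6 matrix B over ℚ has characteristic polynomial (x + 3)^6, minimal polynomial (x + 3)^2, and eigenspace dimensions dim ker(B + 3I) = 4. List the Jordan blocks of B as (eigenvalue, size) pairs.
Jordan blocks: (-3, 2), (-3, 2), (-3, 1), (-3, 1)

λ = -3: algebraic multiplicity 6 (exponent in χ_B), largest block size 2 (exponent in m_B), 4 blocks (geometric multiplicity). These force block sizes [2, 2, 1, 1].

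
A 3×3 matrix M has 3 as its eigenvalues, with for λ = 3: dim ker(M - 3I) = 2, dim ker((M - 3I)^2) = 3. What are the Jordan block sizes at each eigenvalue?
Jordan blocks: (3, 2), (3, 1)

λ = 3: successive nullity increments [2, 1] count blocks of size ≥ k; block sizes are [2, 1].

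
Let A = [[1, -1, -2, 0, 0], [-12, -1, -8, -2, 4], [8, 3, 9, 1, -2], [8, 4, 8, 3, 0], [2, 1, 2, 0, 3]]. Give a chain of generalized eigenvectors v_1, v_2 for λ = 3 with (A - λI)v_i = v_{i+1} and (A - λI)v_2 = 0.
v_1 = [[0, 1, 0, 1, 1]]^T, v_2 = [[-1, -2, 2, 4, 1]]^T

We seek v_1 ∈ ker((A - 3I)^2) \ ker(A - 3I), then set v_{i+1} = (A - 3I) v_i.

One such chain is v_1 = [[0, 1, 0, 1, 1]]^T, v_2 = [[-1, -2, 2, 4, 1]]^T. Check: (A - 3I) v_2 = [[0, 0, 0, 0, 0]]^T = 0.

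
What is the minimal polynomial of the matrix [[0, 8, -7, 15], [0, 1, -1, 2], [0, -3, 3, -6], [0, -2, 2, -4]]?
The characteristic polynomial factors as x^4. The minimal polynomial is ∏(x - λ)^{k_λ} where k_λ is the size of the largest Jordan block at λ.

For λ = 0: rank(A) = 2, and the largest Jordan block has size 3 (the smallest k with rank(A^k) = rank(A^(k+1))).

So m_A(x) = x^3.

m_A(x) = x^3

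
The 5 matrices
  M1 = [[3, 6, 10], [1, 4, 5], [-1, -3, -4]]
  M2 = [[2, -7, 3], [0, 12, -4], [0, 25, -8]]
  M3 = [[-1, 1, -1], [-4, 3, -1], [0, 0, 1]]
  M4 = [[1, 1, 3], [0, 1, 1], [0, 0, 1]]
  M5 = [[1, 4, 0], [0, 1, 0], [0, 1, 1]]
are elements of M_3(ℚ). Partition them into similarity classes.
3 classes: {M1, M5}, {M2}, {M3, M4}

Characteristic polynomials: χ_{M1} = (x - 1)^3, χ_{M2} = (x - 2)^3, χ_{M3} = (x - 1)^3, χ_{M4} = (x - 1)^3, χ_{M5} = (x - 1)^3.

{M1, M5}: invariant factors x - 1, (x - 1)^2.

{M2}: invariant factors (x - 2)^3.

{M3, M4}: invariant factors (x - 1)^3.

Matrices are similar if and only if their invariant-factor lists agree; the partition into similarity classes is {M1, M5}, {M2}, {M3, M4}.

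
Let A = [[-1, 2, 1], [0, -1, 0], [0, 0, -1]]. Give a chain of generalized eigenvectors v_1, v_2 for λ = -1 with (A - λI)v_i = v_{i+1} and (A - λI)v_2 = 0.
v_1 = [[-1, 1, -1]]^T, v_2 = [[1, 0, 0]]^T

We seek v_1 ∈ ker((A + I)^2) \ ker(A + I), then set v_{i+1} = (A + I) v_i.

One such chain is v_1 = [[-1, 1, -1]]^T, v_2 = [[1, 0, 0]]^T. Check: (A + I) v_2 = [[0, 0, 0]]^T = 0.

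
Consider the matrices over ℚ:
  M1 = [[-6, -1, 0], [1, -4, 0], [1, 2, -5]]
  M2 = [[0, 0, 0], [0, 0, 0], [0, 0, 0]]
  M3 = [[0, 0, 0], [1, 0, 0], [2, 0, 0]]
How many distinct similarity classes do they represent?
Characteristic polynomials: χ_{M1} = (x + 5)^3, χ_{M2} = x^3, χ_{M3} = x^3.

{M1}: invariant factors (x + 5)^3.

{M2}: invariant factors x, x, x.

{M3}: invariant factors x, x^2.

Matrices are similar if and only if their invariant-factor lists agree; the partition into similarity classes is {M1}, {M2}, {M3}.

3 classes: {M1}, {M2}, {M3}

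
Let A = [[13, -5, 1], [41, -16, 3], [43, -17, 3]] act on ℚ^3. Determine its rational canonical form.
R = [[0, 0, 0], [1, 0, 4], [0, 1, 0]]

The invariant factors of A (the non-unit diagonal entries of the Smith normal form of xI - A over ℚ[x]) are x(x - 2)(x + 2), each dividing the next. The characteristic polynomial is their product, x(x - 2)(x + 2).

The rational canonical form is the block-diagonal matrix of companion matrices C(f_i):
R = [[0, 0, 0], [1, 0, 4], [0, 1, 0]].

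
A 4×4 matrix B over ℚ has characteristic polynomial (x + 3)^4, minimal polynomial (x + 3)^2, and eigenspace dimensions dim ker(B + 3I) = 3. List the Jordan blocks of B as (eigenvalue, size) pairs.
Jordan blocks: (-3, 2), (-3, 1), (-3, 1)

λ = -3: algebraic multiplicity 4 (exponent in χ_B), largest block size 2 (exponent in m_B), 3 blocks (geometric multiplicity). These force block sizes [2, 1, 1].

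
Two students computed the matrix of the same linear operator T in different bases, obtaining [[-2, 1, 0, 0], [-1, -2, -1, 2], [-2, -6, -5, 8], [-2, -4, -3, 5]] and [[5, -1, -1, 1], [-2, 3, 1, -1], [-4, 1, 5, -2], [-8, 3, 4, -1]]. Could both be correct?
trace(A) = -4 but trace(B) = 12. The trace is a similarity invariant, so A and B are not similar.

No.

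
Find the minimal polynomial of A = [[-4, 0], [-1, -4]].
m_A(x) = (x + 4)^2

The characteristic polynomial factors as (x + 4)^2. The minimal polynomial is ∏(x - λ)^{k_λ} where k_λ is the size of the largest Jordan block at λ.

For λ = -4: rank(A + 4I) = 1, and the largest Jordan block has size 2 (the smallest k with rank((A + 4I)^k) = rank((A + 4I)^(k+1))).

So m_A(x) = (x + 4)^2.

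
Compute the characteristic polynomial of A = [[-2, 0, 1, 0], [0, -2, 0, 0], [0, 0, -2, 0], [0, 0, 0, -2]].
χ_A(x) = (x + 2)^4

xI - A = [[x + 2, 0, -1, 0], [0, x + 2, 0, 0], [0, 0, x + 2, 0], [0, 0, 0, x + 2]].

Expanding det(xI - A) along the first row:
det(xI - A) = + (x + 2)·det([[x + 2, 0, 0], [0, x + 2, 0], [0, 0, x + 2]]) - (0)·det([[0, 0, 0], [0, x + 2, 0], [0, 0, x + 2]]) + (-1)·det([[0, x + 2, 0], [0, 0, 0], [0, 0, x + 2]]) - (0)·det([[0, x + 2, 0], [0, 0, x + 2], [0, 0, 0]]).

Evaluating gives χ_A(x) = x^4 + 8x^3 + 24x^2 + 32x + 16 = (x + 2)^4.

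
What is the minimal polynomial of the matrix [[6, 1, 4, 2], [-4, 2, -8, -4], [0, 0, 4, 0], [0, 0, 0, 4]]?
The characteristic polynomial factors as (x - 4)^4. The minimal polynomial is ∏(x - λ)^{k_λ} where k_λ is the size of the largest Jordan block at λ.

For λ = 4: rank(A - 4I) = 1, and the largest Jordan block has size 2 (the smallest k with rank((A - 4I)^k) = rank((A - 4I)^(k+1))).

So m_A(x) = (x - 4)^2.

m_A(x) = (x - 4)^2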